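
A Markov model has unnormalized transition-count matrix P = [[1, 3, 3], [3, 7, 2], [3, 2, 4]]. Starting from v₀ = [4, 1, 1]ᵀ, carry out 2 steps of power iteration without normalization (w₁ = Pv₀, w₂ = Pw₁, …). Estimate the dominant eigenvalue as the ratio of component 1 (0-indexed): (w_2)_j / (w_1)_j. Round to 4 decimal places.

10.1429

w1 = Pv₀ = (10, 21, 18)
w2 = Pw1 = (127, 213, 144)
Ratio at component: 213 / 21 = 10.1429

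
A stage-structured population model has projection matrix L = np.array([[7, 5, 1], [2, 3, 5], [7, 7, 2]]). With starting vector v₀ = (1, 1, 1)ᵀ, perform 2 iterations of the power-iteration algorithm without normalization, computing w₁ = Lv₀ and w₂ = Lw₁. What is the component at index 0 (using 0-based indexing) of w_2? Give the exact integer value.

w1 = Lv₀ = (13, 10, 16)
w2 = Lw1 = (157, 136, 193)
The requested component of w2 is 157.

157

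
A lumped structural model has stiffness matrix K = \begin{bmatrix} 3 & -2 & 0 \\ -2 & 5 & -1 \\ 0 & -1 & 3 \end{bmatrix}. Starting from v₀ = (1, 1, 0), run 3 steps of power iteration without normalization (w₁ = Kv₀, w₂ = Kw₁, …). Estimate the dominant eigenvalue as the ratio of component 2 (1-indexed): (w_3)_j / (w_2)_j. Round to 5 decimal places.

w1 = Kv₀ = (3·1 + (-2)·1 + 0·0; (-2)·1 + 5·1 + (-1)·0; 0·1 + (-1)·1 + 3·0) = (1, 3, -1)
w2 = Kw1 = (3·1 + (-2)·3 + 0·(-1); (-2)·1 + 5·3 + (-1)·(-1); 0·1 + (-1)·3 + 3·(-1)) = (-3, 14, -6)
w3 = Kw2 = (-37, 82, -32)
Ratio at component: 82 / 14 = 5.85714

λ ≈ 5.85714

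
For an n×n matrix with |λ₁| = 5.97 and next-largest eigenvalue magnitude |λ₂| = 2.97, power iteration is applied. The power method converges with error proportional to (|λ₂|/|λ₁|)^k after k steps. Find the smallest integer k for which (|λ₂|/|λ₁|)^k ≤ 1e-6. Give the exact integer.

20

|λ₂/λ₁| = 2.97/5.97 = 0.49749
Need k ≥ ln(1e-6) / ln(0.49749) = -13.8155 / -0.6982 ≈ 19.788
Smallest integer k satisfying the bound: 20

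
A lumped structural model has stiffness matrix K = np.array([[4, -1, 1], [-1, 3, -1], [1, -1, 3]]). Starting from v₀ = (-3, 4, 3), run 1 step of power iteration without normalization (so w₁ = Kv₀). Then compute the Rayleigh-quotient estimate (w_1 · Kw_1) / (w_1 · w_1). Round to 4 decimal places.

4.2019

w1 = Kv₀ = (4·(-3) + (-1)·4 + 1·3; (-1)·(-3) + 3·4 + (-1)·3; 1·(-3) + (-1)·4 + 3·3) = (-13, 12, 2)
Kw1 = (-62, 47, -19)
w1·Kw1 = (-13)·(-62) + 12·47 + 2·(-19) = 1332; w1·w1 = (-13)·(-13) + 12·12 + 2·2 = 317
λ ≈ 1332/317 = 4.2019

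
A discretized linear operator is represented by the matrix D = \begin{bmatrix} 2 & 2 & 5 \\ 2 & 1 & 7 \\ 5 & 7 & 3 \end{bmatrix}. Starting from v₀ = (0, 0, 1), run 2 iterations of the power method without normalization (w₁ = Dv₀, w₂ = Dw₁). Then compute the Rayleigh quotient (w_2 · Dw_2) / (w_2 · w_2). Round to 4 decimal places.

10.9201

w1 = Dv₀ = (2·0 + 2·0 + 5·1; 2·0 + 1·0 + 7·1; 5·0 + 7·0 + 3·1) = (5, 7, 3)
w2 = Dw1 = (2·5 + 2·7 + 5·3; 2·5 + 1·7 + 7·3; 5·5 + 7·7 + 3·3) = (39, 38, 83)
Dw2 = (569, 697, 710)
w2·Dw2 = 39·569 + 38·697 + 83·710 = 107607; w2·w2 = 39·39 + 38·38 + 83·83 = 9854
λ ≈ 107607/9854 = 10.9201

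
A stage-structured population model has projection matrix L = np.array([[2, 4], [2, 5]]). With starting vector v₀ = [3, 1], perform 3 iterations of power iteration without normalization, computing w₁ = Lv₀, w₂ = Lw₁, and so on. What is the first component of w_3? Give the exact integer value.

w1 = Lv₀ = (10, 11)
w2 = Lw1 = (64, 75)
w3 = Lw2 = (428, 503)
The requested component of w3 is 428.

428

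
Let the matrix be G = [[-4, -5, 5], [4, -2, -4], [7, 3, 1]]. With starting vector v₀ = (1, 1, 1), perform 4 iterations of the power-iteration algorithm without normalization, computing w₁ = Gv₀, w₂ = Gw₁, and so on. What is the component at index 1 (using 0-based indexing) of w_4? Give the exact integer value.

w1 = Gv₀ = (-4, -2, 11)
w2 = Gw1 = (81, -56, -23)
w3 = Gw2 = (-159, 528, 376)
w4 = Gw3 = (-124, -3196, 847)
The requested component of w4 is -3196.

-3196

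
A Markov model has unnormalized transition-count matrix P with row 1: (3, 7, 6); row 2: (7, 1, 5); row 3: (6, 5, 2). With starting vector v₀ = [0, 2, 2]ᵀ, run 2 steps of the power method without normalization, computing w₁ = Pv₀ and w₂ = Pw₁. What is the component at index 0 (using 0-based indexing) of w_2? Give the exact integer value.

w1 = Pv₀ = (26, 12, 14)
w2 = Pw1 = (246, 264, 244)
The requested component of w2 is 246.

246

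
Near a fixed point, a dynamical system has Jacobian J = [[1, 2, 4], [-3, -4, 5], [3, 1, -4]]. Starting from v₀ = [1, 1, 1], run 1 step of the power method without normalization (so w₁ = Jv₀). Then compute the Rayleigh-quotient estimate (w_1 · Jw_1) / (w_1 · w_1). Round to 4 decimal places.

w1 = Jv₀ = (1·1 + 2·1 + 4·1; (-3)·1 + (-4)·1 + 5·1; 3·1 + 1·1 + (-4)·1) = (7, -2, 0)
Jw1 = (3, -13, 19)
w1·Jw1 = 7·3 + (-2)·(-13) + 0·19 = 47; w1·w1 = 7·7 + (-2)·(-2) + 0·0 = 53
λ ≈ 47/53 = 0.8868

0.8868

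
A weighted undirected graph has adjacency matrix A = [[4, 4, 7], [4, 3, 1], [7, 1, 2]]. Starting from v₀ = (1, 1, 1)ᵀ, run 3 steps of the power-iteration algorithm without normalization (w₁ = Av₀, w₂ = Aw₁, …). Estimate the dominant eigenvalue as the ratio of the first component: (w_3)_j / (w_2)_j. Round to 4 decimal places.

λ ≈ 12.0679

w1 = Av₀ = (15, 8, 10)
w2 = Aw1 = (162, 94, 133)
w3 = Aw2 = (1955, 1063, 1494)
Ratio at component: 1955 / 162 = 12.0679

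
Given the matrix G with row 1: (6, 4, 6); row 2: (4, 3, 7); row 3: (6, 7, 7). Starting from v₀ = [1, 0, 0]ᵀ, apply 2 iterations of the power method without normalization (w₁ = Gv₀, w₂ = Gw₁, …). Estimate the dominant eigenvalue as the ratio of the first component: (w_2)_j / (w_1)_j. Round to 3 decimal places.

w1 = Gv₀ = (6, 4, 6)
w2 = Gw1 = (88, 78, 106)
Ratio at component: 88 / 6 = 14.667

λ ≈ 14.667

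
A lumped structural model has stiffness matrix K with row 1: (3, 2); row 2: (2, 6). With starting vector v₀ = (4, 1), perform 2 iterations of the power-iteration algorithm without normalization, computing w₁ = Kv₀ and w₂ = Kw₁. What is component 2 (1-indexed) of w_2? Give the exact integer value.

w1 = Kv₀ = (3·4 + 2·1; 2·4 + 6·1) = (14, 14)
w2 = Kw1 = (3·14 + 2·14; 2·14 + 6·14) = (70, 112)
The requested component of w2 is 112.

112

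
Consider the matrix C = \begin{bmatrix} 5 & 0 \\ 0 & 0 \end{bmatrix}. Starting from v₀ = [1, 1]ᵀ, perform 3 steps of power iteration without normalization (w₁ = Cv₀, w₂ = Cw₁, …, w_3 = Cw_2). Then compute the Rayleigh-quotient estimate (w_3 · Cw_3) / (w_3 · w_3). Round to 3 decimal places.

w1 = Cv₀ = (5·1 + 0·1; 0·1 + 0·1) = (5, 0)
w2 = Cw1 = (5·5 + 0·0; 0·5 + 0·0) = (25, 0)
w3 = Cw2 = (125, 0)
Cw3 = (625, 0)
w3·Cw3 = 125·625 + 0·0 = 78125; w3·w3 = 125·125 + 0·0 = 15625
λ ≈ 78125/15625 = 5.000

5.000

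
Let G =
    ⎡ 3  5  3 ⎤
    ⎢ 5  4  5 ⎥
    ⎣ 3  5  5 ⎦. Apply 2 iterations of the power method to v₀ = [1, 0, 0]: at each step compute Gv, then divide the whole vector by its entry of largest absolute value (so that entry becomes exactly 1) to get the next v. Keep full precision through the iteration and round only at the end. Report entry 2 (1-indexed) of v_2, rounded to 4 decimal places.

Gv0 = (3.00000, 5.00000, 3.00000); divide by 5.00000 → v1 = (0.60000, 1.00000, 0.60000)
Gv1 = (8.60000, 10.00000, 9.80000); divide by 10.00000 → v2 = (0.86000, 1.00000, 0.98000)
Requested entry of v2: 50/50 = 1.0000

1.0000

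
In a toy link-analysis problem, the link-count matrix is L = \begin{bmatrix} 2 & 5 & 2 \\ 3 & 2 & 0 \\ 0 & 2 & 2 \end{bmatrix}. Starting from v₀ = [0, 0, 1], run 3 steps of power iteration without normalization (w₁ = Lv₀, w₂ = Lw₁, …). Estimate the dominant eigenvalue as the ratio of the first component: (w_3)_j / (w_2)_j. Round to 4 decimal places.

w1 = Lv₀ = (2·0 + 5·0 + 2·1; 3·0 + 2·0 + 0·1; 0·0 + 2·0 + 2·1) = (2, 0, 2)
w2 = Lw1 = (2·2 + 5·0 + 2·2; 3·2 + 2·0 + 0·2; 0·2 + 2·0 + 2·2) = (8, 6, 4)
w3 = Lw2 = (54, 36, 20)
Ratio at component: 54 / 8 = 6.7500

6.7500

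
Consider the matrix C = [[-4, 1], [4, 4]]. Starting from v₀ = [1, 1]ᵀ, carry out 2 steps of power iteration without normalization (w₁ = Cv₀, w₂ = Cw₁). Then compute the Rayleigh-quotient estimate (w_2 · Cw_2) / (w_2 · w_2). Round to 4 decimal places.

w1 = Cv₀ = (-3, 8)
w2 = Cw1 = (20, 20)
Cw2 = (-60, 160)
w2·Cw2 = 20·(-60) + 20·160 = 2000; w2·w2 = 20·20 + 20·20 = 800
λ ≈ 2000/800 = 2.5000

λ ≈ 2.5000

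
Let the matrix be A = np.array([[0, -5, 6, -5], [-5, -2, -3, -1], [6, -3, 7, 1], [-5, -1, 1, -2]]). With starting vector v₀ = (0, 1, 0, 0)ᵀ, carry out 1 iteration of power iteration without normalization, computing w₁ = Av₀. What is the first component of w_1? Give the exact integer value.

w1 = Av₀ = (-5, -2, -3, -1)
The requested component of w1 is -5.

-5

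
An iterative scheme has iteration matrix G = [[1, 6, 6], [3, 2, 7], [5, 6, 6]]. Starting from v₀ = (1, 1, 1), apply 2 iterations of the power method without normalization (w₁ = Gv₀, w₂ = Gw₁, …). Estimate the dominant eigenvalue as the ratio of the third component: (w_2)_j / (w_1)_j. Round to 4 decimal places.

w1 = Gv₀ = (1·1 + 6·1 + 6·1; 3·1 + 2·1 + 7·1; 5·1 + 6·1 + 6·1) = (13, 12, 17)
w2 = Gw1 = (1·13 + 6·12 + 6·17; 3·13 + 2·12 + 7·17; 5·13 + 6·12 + 6·17) = (187, 182, 239)
Ratio at component: 239 / 17 = 14.0588

14.0588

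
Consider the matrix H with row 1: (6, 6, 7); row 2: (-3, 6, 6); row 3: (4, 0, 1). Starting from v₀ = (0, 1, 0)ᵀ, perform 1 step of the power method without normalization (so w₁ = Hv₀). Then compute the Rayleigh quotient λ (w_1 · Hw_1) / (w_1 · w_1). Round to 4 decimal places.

λ ≈ 7.5000

w1 = Hv₀ = (6, 6, 0)
Hw1 = (72, 18, 24)
w1·Hw1 = 6·72 + 6·18 + 0·24 = 540; w1·w1 = 6·6 + 6·6 + 0·0 = 72
λ ≈ 540/72 = 7.5000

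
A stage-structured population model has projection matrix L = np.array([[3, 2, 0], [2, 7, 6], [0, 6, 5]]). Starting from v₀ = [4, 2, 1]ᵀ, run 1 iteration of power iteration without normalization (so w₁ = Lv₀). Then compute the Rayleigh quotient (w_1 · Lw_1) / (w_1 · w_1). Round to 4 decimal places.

11.4409

w1 = Lv₀ = (3·4 + 2·2 + 0·1; 2·4 + 7·2 + 6·1; 0·4 + 6·2 + 5·1) = (16, 28, 17)
Lw1 = (104, 330, 253)
w1·Lw1 = 16·104 + 28·330 + 17·253 = 15205; w1·w1 = 16·16 + 28·28 + 17·17 = 1329
λ ≈ 15205/1329 = 11.4409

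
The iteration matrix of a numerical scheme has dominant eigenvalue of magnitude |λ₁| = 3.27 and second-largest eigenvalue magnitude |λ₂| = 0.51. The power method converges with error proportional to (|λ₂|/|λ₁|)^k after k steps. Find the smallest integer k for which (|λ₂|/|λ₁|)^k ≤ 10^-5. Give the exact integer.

7

|λ₂/λ₁| = 0.51/3.27 = 0.15596
Need k ≥ ln(10^-5) / ln(0.15596) = -11.5129 / -1.8581 ≈ 6.196
Smallest integer k satisfying the bound: 7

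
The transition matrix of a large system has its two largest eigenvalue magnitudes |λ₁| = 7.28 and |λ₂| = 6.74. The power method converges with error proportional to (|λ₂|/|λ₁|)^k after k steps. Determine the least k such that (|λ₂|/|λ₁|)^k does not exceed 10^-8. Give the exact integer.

240

|λ₂/λ₁| = 6.74/7.28 = 0.92582
Need k ≥ ln(10^-8) / ln(0.92582) = -18.4207 / -0.0771 ≈ 239.009
Smallest integer k satisfying the bound: 240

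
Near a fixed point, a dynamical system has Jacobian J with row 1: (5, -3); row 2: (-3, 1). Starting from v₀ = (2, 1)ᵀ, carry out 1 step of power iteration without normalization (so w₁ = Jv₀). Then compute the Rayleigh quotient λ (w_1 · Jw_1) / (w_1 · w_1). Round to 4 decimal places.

6.4865

w1 = Jv₀ = (5·2 + (-3)·1; (-3)·2 + 1·1) = (7, -5)
Jw1 = (50, -26)
w1·Jw1 = 7·50 + (-5)·(-26) = 480; w1·w1 = 7·7 + (-5)·(-5) = 74
λ ≈ 480/74 = 6.4865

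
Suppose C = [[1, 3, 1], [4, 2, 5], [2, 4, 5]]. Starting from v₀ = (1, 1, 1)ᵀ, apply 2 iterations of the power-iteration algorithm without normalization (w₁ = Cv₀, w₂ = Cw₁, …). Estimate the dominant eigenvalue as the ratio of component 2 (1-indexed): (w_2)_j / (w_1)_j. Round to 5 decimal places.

λ ≈ 8.81818

w1 = Cv₀ = (1·1 + 3·1 + 1·1; 4·1 + 2·1 + 5·1; 2·1 + 4·1 + 5·1) = (5, 11, 11)
w2 = Cw1 = (1·5 + 3·11 + 1·11; 4·5 + 2·11 + 5·11; 2·5 + 4·11 + 5·11) = (49, 97, 109)
Ratio at component: 97 / 11 = 8.81818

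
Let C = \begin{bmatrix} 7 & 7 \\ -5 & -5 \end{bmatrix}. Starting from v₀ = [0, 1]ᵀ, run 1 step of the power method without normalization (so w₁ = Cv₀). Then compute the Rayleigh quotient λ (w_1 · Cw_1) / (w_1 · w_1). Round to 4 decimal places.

w1 = Cv₀ = (7·0 + 7·1; (-5)·0 + (-5)·1) = (7, -5)
Cw1 = (14, -10)
w1·Cw1 = 7·14 + (-5)·(-10) = 148; w1·w1 = 7·7 + (-5)·(-5) = 74
λ ≈ 148/74 = 2.0000

2.0000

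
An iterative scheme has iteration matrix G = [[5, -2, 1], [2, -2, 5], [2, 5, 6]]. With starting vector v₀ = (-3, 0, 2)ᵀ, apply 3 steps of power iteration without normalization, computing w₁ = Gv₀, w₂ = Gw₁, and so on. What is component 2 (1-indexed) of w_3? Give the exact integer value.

w1 = Gv₀ = (5·(-3) + (-2)·0 + 1·2; 2·(-3) + (-2)·0 + 5·2; 2·(-3) + 5·0 + 6·2) = (-13, 4, 6)
w2 = Gw1 = (5·(-13) + (-2)·4 + 1·6; 2·(-13) + (-2)·4 + 5·6; 2·(-13) + 5·4 + 6·6) = (-67, -4, 30)
w3 = Gw2 = (-297, 24, 26)
The requested component of w3 is 24.

24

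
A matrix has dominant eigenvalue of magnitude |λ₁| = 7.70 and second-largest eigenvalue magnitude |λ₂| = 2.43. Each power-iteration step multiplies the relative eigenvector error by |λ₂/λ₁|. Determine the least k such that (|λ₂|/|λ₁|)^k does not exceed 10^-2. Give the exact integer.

4

|λ₂/λ₁| = 2.43/7.70 = 0.31558
Need k ≥ ln(10^-2) / ln(0.31558) = -4.6052 / -1.1533 ≈ 3.993
Smallest integer k satisfying the bound: 4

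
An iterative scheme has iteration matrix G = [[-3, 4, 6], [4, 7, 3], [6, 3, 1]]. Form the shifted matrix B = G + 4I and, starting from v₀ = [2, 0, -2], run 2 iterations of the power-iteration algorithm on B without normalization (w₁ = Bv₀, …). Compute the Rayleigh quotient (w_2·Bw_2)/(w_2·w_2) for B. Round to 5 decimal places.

3.80367

B = G + 4I has rows (1, 4, 6); (4, 11, 3); (6, 3, 5)
w1 = Bv₀ = (-10, 2, 2)
w2 = Bw1 = (10, -12, -44)
Bw2 = (-302, -224, -196)
w2·Bw2 = 8292; w2·w2 = 2180; μ ≈ 8292/2180 = 3.80367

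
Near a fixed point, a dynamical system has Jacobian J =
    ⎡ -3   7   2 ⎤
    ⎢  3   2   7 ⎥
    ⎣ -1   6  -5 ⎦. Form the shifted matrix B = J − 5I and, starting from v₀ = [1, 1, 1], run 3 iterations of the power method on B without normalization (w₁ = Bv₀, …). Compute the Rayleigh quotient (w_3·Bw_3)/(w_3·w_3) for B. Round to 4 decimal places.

-14.6645

B = J − 5I has rows (-8, 7, 2); (3, -3, 7); (-1, 6, -10)
w1 = Bv₀ = ((-8)·1 + 7·1 + 2·1; 3·1 + (-3)·1 + 7·1; (-1)·1 + 6·1 + (-10)·1) = (1, 7, -5)
w2 = Bw1 = ((-8)·1 + 7·7 + 2·(-5); 3·1 + (-3)·7 + 7·(-5); (-1)·1 + 6·7 + (-10)·(-5)) = (31, -53, 91)
w3 = Bw2 = (-437, 889, -1259)
Bw3 = (7201, -12791, 18361)
w3·Bw3 = -37634535; w3·w3 = 2566371; μ ≈ -37634535/2566371 = -14.6645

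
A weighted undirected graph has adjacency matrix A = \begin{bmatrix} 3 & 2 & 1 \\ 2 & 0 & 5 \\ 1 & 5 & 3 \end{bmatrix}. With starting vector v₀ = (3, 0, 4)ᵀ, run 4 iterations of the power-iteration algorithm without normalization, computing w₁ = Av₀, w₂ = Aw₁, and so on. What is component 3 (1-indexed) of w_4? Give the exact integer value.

w1 = Av₀ = (13, 26, 15)
w2 = Aw1 = (106, 101, 188)
w3 = Aw2 = (708, 1152, 1175)
w4 = Aw3 = (5603, 7291, 9993)
The requested component of w4 is 9993.

9993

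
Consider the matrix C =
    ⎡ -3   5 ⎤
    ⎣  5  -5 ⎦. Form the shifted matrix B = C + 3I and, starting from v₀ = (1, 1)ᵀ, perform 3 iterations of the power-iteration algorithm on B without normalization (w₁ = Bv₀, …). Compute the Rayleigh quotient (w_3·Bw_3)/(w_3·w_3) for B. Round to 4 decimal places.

B = C + 3I has rows (0, 5); (5, -2)
w1 = Bv₀ = (0·1 + 5·1; 5·1 + (-2)·1) = (5, 3)
w2 = Bw1 = (0·5 + 5·3; 5·5 + (-2)·3) = (15, 19)
w3 = Bw2 = (95, 37)
Bw3 = (185, 401)
w3·Bw3 = 32412; w3·w3 = 10394; μ ≈ 32412/10394 = 3.1183

μ ≈ 3.1183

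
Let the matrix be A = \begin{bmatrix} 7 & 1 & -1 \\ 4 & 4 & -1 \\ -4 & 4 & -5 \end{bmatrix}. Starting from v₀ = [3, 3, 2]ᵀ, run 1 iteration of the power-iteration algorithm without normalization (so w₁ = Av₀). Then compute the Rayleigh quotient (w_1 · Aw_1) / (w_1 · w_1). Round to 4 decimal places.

w1 = Av₀ = (22, 22, -10)
Aw1 = (186, 186, 50)
w1·Aw1 = 22·186 + 22·186 + (-10)·50 = 7684; w1·w1 = 22·22 + 22·22 + (-10)·(-10) = 1068
λ ≈ 7684/1068 = 7.1948

7.1948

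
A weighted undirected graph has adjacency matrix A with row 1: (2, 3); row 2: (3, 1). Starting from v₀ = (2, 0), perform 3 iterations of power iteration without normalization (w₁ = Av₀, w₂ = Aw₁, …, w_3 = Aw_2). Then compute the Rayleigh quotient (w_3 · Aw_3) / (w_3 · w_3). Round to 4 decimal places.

4.5347

w1 = Av₀ = (4, 6)
w2 = Aw1 = (26, 18)
w3 = Aw2 = (106, 96)
Aw3 = (500, 414)
w3·Aw3 = 106·500 + 96·414 = 92744; w3·w3 = 106·106 + 96·96 = 20452
λ ≈ 92744/20452 = 4.5347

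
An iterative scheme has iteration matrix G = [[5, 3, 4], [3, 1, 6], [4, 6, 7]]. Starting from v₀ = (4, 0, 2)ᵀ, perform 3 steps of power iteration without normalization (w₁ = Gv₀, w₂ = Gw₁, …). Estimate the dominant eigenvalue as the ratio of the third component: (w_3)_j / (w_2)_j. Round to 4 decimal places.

13.5579

w1 = Gv₀ = (5·4 + 3·0 + 4·2; 3·4 + 1·0 + 6·2; 4·4 + 6·0 + 7·2) = (28, 24, 30)
w2 = Gw1 = (5·28 + 3·24 + 4·30; 3·28 + 1·24 + 6·30; 4·28 + 6·24 + 7·30) = (332, 288, 466)
w3 = Gw2 = (4388, 4080, 6318)
Ratio at component: 6318 / 466 = 13.5579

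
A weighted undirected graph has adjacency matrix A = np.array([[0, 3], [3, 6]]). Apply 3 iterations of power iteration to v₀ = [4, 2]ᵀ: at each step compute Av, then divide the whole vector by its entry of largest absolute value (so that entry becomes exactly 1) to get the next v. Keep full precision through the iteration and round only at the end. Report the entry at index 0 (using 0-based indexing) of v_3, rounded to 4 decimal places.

0.4091

Av0 = (6.00000, 24.00000); divide by 24.00000 → v1 = (0.25000, 1.00000)
Av1 = (3.00000, 6.75000); divide by 6.75000 → v2 = (0.44444, 1.00000)
Av2 = (3.00000, 7.33333); divide by 7.33333 → v3 = (0.40909, 1.00000)
Requested entry of v3: 486/1188 = 0.4091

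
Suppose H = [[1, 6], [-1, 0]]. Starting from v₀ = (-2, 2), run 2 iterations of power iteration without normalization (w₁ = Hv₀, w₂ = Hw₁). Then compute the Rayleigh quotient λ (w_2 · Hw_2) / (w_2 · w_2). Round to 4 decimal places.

λ ≈ -1.0548

w1 = Hv₀ = (10, 2)
w2 = Hw1 = (22, -10)
Hw2 = (-38, -22)
w2·Hw2 = 22·(-38) + (-10)·(-22) = -616; w2·w2 = 22·22 + (-10)·(-10) = 584
λ ≈ -616/584 = -1.0548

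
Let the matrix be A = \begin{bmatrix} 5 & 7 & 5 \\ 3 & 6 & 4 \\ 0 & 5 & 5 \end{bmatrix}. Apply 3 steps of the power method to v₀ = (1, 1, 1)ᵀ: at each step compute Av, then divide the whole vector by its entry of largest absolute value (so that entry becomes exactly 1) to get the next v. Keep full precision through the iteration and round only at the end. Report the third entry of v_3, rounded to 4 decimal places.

Av0 = (17.00000, 13.00000, 10.00000); divide by 17.00000 → v1 = (1.00000, 0.76471, 0.58824)
Av1 = (13.29412, 9.94118, 6.76471); divide by 13.29412 → v2 = (1.00000, 0.74779, 0.50885)
Av2 = (12.77876, 9.52212, 6.28319); divide by 12.77876 → v3 = (1.00000, 0.74515, 0.49169)
Requested entry of v3: 1420/2888 = 0.4917

0.4917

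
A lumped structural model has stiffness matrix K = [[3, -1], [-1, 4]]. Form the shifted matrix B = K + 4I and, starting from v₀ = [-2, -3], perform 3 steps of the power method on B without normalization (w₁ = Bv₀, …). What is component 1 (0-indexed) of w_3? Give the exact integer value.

B = K + 4I has rows (7, -1); (-1, 8)
w1 = Bv₀ = (-11, -22)
w2 = Bw1 = (-55, -165)
w3 = Bw2 = (-220, -1265)
Requested component of w3: -1265

-1265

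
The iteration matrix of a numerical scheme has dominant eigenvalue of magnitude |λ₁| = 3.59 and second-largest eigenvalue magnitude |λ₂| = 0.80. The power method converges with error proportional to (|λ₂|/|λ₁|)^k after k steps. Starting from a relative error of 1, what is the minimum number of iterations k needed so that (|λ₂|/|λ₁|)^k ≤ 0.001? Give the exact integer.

5

|λ₂/λ₁| = 0.80/3.59 = 0.22284
Need k ≥ ln(0.001) / ln(0.22284) = -6.9078 / -1.5013 ≈ 4.601
Smallest integer k satisfying the bound: 5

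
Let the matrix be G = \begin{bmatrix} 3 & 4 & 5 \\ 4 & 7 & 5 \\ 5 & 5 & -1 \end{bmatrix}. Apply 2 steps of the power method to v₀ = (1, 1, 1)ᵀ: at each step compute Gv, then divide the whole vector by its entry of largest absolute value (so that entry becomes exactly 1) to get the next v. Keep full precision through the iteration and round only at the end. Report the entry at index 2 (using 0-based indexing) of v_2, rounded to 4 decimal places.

Gv0 = (12.00000, 16.00000, 9.00000); divide by 16.00000 → v1 = (0.75000, 1.00000, 0.56250)
Gv1 = (9.06250, 12.81250, 8.18750); divide by 12.81250 → v2 = (0.70732, 1.00000, 0.63902)
Requested entry of v2: 131/205 = 0.6390

0.6390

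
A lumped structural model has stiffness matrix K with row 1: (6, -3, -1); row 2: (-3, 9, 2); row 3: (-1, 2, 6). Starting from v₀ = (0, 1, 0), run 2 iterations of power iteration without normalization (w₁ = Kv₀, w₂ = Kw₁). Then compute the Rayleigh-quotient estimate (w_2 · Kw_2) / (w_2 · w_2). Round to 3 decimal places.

11.647

w1 = Kv₀ = (-3, 9, 2)
w2 = Kw1 = (-47, 94, 33)
Kw2 = (-597, 1053, 433)
w2·Kw2 = (-47)·(-597) + 94·1053 + 33·433 = 141330; w2·w2 = (-47)·(-47) + 94·94 + 33·33 = 12134
λ ≈ 141330/12134 = 11.647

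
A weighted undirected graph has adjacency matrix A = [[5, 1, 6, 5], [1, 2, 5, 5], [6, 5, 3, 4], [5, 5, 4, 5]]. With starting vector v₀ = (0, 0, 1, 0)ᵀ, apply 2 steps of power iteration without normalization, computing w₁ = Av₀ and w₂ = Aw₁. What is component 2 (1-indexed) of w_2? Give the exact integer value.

51

w1 = Av₀ = (5·0 + 1·0 + 6·1 + 5·0; 1·0 + 2·0 + 5·1 + 5·0; 6·0 + 5·0 + 3·1 + 4·0; 5·0 + 5·0 + 4·1 + 5·0) = (6, 5, 3, 4)
w2 = Aw1 = (5·6 + 1·5 + 6·3 + 5·4; 1·6 + 2·5 + 5·3 + 5·4; 6·6 + 5·5 + 3·3 + 4·4; 5·6 + 5·5 + 4·3 + 5·4) = (73, 51, 86, 87)
The requested component of w2 is 51.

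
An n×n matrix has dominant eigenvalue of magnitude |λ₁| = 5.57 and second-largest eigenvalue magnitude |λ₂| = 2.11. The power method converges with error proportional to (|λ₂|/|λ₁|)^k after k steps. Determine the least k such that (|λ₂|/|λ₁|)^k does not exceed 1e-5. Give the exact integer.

|λ₂/λ₁| = 2.11/5.57 = 0.37882
Need k ≥ ln(1e-5) / ln(0.37882) = -11.5129 / -0.9707 ≈ 11.860
Smallest integer k satisfying the bound: 12

12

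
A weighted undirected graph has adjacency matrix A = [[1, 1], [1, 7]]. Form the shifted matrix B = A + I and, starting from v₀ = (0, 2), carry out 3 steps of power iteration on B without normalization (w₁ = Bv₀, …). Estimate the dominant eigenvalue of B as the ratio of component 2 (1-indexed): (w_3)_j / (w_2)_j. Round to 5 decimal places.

μ ≈ 8.15385

B = A + I has rows (2, 1); (1, 8)
w1 = Bv₀ = (2·0 + 1·2; 1·0 + 8·2) = (2, 16)
w2 = Bw1 = (2·2 + 1·16; 1·2 + 8·16) = (20, 130)
w3 = Bw2 = (170, 1060)
Ratio: 1060/130 = 8.15385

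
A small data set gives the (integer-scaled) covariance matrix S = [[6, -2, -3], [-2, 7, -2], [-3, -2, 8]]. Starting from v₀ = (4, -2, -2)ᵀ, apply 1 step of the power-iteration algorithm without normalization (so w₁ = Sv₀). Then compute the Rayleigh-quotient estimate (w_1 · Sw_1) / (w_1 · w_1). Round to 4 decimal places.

w1 = Sv₀ = (34, -18, -24)
Sw1 = (312, -146, -258)
w1·Sw1 = 34·312 + (-18)·(-146) + (-24)·(-258) = 19428; w1·w1 = 34·34 + (-18)·(-18) + (-24)·(-24) = 2056
λ ≈ 19428/2056 = 9.4494

λ ≈ 9.4494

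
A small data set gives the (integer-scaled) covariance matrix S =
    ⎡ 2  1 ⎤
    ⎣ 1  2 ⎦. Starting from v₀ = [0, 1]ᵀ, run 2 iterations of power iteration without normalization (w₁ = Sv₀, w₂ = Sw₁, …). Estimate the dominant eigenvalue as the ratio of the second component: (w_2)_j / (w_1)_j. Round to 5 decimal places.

2.50000

w1 = Sv₀ = (1, 2)
w2 = Sw1 = (4, 5)
Ratio at component: 5 / 2 = 2.50000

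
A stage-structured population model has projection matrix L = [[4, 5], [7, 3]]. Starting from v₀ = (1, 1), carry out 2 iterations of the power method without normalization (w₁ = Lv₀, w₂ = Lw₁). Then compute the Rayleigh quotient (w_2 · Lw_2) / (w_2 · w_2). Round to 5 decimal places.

w1 = Lv₀ = (4·1 + 5·1; 7·1 + 3·1) = (9, 10)
w2 = Lw1 = (4·9 + 5·10; 7·9 + 3·10) = (86, 93)
Lw2 = (809, 881)
w2·Lw2 = 86·809 + 93·881 = 151507; w2·w2 = 86·86 + 93·93 = 16045
λ ≈ 151507/16045 = 9.44263

9.44263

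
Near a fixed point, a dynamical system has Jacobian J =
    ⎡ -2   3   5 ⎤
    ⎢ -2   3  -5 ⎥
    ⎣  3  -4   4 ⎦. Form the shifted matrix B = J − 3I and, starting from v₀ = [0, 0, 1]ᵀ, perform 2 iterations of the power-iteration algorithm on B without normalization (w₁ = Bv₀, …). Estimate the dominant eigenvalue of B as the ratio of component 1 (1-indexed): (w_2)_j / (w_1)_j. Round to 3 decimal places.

B = J − 3I has rows (-5, 3, 5); (-2, 0, -5); (3, -4, 1)
w1 = Bv₀ = (5, -5, 1)
w2 = Bw1 = (-35, -15, 36)
Ratio: -35/5 = -7.000

μ ≈ -7.000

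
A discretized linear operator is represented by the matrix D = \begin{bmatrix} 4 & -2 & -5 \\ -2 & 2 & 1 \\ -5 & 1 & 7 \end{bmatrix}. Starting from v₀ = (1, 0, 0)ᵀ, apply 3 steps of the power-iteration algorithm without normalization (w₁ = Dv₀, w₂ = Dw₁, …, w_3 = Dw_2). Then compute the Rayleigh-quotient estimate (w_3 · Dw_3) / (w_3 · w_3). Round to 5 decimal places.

w1 = Dv₀ = (4·1 + (-2)·0 + (-5)·0; (-2)·1 + 2·0 + 1·0; (-5)·1 + 1·0 + 7·0) = (4, -2, -5)
w2 = Dw1 = (4·4 + (-2)·(-2) + (-5)·(-5); (-2)·4 + 2·(-2) + 1·(-5); (-5)·4 + 1·(-2) + 7·(-5)) = (45, -17, -57)
w3 = Dw2 = (499, -181, -641)
Dw3 = (5563, -2001, -7163)
w3·Dw3 = 499·5563 + (-181)·(-2001) + (-641)·(-7163) = 7729601; w3·w3 = 499·499 + (-181)·(-181) + (-641)·(-641) = 692643
λ ≈ 7729601/692643 = 11.15957

11.15957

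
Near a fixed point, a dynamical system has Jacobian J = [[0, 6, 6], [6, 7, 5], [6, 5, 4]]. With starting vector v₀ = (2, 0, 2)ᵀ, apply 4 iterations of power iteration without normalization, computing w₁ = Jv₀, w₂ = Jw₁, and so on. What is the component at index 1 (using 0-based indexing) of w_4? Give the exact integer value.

w1 = Jv₀ = (12, 22, 20)
w2 = Jw1 = (252, 326, 262)
w3 = Jw2 = (3528, 5104, 4190)
w4 = Jw3 = (55764, 77846, 63448)
The requested component of w4 is 77846.

77846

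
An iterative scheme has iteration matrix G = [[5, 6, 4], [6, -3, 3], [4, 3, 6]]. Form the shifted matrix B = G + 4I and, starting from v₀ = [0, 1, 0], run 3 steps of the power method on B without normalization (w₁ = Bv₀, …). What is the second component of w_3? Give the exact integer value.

B = G + 4I has rows (9, 6, 4); (6, 1, 3); (4, 3, 10)
w1 = Bv₀ = (6, 1, 3)
w2 = Bw1 = (72, 46, 57)
w3 = Bw2 = (1152, 649, 996)
Requested component of w3: 649

649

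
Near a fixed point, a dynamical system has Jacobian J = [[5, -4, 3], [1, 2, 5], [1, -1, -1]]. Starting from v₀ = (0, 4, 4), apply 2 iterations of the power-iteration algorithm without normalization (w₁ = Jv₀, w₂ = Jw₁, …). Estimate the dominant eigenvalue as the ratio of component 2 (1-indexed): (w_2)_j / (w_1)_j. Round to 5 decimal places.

0.42857

w1 = Jv₀ = (-4, 28, -8)
w2 = Jw1 = (-156, 12, -24)
Ratio at component: 12 / 28 = 0.42857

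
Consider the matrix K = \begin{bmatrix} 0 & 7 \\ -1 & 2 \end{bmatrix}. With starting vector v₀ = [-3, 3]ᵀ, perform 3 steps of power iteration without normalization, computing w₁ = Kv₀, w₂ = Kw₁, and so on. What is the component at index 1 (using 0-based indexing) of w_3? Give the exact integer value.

w1 = Kv₀ = (21, 9)
w2 = Kw1 = (63, -3)
w3 = Kw2 = (-21, -69)
The requested component of w3 is -69.

-69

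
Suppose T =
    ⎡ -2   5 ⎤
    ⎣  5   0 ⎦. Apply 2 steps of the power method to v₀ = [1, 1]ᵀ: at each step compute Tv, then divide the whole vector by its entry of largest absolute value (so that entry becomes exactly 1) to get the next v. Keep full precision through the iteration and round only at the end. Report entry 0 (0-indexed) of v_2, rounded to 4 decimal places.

Tv0 = (3.00000, 5.00000); divide by 5.00000 → v1 = (0.60000, 1.00000)
Tv1 = (3.80000, 3.00000); divide by 3.80000 → v2 = (1.00000, 0.78947)
Requested entry of v2: 19/19 = 1.0000

1.0000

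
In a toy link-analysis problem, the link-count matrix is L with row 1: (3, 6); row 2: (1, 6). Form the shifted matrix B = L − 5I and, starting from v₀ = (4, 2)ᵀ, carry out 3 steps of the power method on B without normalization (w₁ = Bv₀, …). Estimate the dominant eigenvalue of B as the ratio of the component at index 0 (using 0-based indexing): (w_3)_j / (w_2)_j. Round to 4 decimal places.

μ ≈ 0.1429

B = L − 5I has rows (-2, 6); (1, 1)
w1 = Bv₀ = ((-2)·4 + 6·2; 1·4 + 1·2) = (4, 6)
w2 = Bw1 = ((-2)·4 + 6·6; 1·4 + 1·6) = (28, 10)
w3 = Bw2 = (4, 38)
Ratio: 4/28 = 0.1429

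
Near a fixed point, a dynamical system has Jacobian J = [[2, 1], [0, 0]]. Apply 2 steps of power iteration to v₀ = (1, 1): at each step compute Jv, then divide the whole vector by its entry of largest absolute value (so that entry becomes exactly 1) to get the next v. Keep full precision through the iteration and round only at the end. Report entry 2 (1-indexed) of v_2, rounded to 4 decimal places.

0.0000

Jv0 = (3.00000, 0.00000); divide by 3.00000 → v1 = (1.00000, 0.00000)
Jv1 = (2.00000, 0.00000); divide by 2.00000 → v2 = (1.00000, 0.00000)
Requested entry of v2: 0/6 = 0.0000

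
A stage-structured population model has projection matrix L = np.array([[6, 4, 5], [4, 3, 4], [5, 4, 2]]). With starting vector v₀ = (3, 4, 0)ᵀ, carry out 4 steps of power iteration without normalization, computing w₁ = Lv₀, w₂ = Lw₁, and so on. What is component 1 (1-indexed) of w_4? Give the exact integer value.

w1 = Lv₀ = (34, 24, 31)
w2 = Lw1 = (455, 332, 328)
w3 = Lw2 = (5698, 4128, 4259)
w4 = Lw3 = (71995, 52212, 53520)
The requested component of w4 is 71995.

71995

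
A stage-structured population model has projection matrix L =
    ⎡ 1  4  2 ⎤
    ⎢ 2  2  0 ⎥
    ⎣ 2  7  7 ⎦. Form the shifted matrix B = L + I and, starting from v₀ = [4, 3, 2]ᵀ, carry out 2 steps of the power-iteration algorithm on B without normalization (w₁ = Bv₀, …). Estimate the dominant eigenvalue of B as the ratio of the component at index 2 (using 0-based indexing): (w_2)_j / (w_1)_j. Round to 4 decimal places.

μ ≈ 11.7111

B = L + I has rows (2, 4, 2); (2, 3, 0); (2, 7, 8)
w1 = Bv₀ = (2·4 + 4·3 + 2·2; 2·4 + 3·3 + 0·2; 2·4 + 7·3 + 8·2) = (24, 17, 45)
w2 = Bw1 = (2·24 + 4·17 + 2·45; 2·24 + 3·17 + 0·45; 2·24 + 7·17 + 8·45) = (206, 99, 527)
Ratio: 527/45 = 11.7111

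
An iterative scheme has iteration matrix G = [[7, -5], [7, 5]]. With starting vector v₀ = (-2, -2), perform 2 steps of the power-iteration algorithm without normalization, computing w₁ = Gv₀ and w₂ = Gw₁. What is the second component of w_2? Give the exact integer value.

w1 = Gv₀ = (7·(-2) + (-5)·(-2); 7·(-2) + 5·(-2)) = (-4, -24)
w2 = Gw1 = (7·(-4) + (-5)·(-24); 7·(-4) + 5·(-24)) = (92, -148)
The requested component of w2 is -148.

-148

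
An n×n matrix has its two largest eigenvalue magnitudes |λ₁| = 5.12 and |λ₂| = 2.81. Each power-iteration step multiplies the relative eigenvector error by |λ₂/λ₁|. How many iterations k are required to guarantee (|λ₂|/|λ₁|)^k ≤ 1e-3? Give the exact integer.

|λ₂/λ₁| = 2.81/5.12 = 0.54883
Need k ≥ ln(1e-3) / ln(0.54883) = -6.9078 / -0.6000 ≈ 11.514
Smallest integer k satisfying the bound: 12

12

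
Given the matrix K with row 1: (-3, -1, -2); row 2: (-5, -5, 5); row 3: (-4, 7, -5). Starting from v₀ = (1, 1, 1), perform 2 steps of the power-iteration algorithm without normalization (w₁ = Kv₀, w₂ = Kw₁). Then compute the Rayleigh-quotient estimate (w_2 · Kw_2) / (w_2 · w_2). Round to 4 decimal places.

w1 = Kv₀ = ((-3)·1 + (-1)·1 + (-2)·1; (-5)·1 + (-5)·1 + 5·1; (-4)·1 + 7·1 + (-5)·1) = (-6, -5, -2)
w2 = Kw1 = ((-3)·(-6) + (-1)·(-5) + (-2)·(-2); (-5)·(-6) + (-5)·(-5) + 5·(-2); (-4)·(-6) + 7·(-5) + (-5)·(-2)) = (27, 45, -1)
Kw2 = (-124, -365, 212)
w2·Kw2 = 27·(-124) + 45·(-365) + (-1)·212 = -19985; w2·w2 = 27·27 + 45·45 + (-1)·(-1) = 2755
λ ≈ -19985/2755 = -7.2541

λ ≈ -7.2541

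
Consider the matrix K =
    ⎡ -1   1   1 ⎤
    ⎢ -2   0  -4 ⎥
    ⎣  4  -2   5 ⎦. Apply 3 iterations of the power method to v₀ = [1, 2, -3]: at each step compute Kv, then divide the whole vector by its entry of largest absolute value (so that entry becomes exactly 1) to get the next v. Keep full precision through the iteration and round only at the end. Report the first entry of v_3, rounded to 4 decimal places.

Kv0 = (-2.00000, 10.00000, -15.00000); divide by -15.00000 → v1 = (0.13333, -0.66667, 1.00000)
Kv1 = (0.20000, -4.26667, 6.86667); divide by 6.86667 → v2 = (0.02913, -0.62136, 1.00000)
Kv2 = (0.34951, -4.05825, 6.35922); divide by 6.35922 → v3 = (0.05496, -0.63817, 1.00000)
Requested entry of v3: -36/-655 = 0.0550

0.0550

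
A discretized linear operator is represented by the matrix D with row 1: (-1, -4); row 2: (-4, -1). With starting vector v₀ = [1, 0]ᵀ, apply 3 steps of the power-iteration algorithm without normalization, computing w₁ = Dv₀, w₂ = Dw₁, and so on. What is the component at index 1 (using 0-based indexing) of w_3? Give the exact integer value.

-76

w1 = Dv₀ = ((-1)·1 + (-4)·0; (-4)·1 + (-1)·0) = (-1, -4)
w2 = Dw1 = ((-1)·(-1) + (-4)·(-4); (-4)·(-1) + (-1)·(-4)) = (17, 8)
w3 = Dw2 = (-49, -76)
The requested component of w3 is -76.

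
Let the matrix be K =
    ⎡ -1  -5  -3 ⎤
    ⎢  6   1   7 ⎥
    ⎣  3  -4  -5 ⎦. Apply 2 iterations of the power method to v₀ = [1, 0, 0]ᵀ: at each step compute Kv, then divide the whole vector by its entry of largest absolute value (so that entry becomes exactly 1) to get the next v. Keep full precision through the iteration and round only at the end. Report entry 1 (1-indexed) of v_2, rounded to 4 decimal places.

0.9048

Kv0 = (-1.00000, 6.00000, 3.00000); divide by 6.00000 → v1 = (-0.16667, 1.00000, 0.50000)
Kv1 = (-6.33333, 3.50000, -7.00000); divide by -7.00000 → v2 = (0.90476, -0.50000, 1.00000)
Requested entry of v2: -38/-42 = 0.9048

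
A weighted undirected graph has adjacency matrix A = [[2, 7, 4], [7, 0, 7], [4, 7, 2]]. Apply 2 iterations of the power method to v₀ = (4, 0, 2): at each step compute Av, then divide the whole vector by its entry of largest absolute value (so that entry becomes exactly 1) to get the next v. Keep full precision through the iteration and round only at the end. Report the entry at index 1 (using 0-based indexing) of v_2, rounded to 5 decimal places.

0.62069

Av0 = (16.000000, 42.000000, 20.000000); divide by 42.000000 → v1 = (0.380952, 1.000000, 0.476190)
Av1 = (9.666667, 6.000000, 9.476190); divide by 9.666667 → v2 = (1.000000, 0.620690, 0.980296)
Requested entry of v2: 252/406 = 0.62069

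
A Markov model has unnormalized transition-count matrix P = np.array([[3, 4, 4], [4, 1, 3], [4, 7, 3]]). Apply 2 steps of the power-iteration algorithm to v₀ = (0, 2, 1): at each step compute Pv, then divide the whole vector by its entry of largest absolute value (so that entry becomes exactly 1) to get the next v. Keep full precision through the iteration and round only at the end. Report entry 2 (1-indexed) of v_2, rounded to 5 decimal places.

0.77612

Pv0 = (12.000000, 5.000000, 17.000000); divide by 17.000000 → v1 = (0.705882, 0.294118, 1.000000)
Pv1 = (7.294118, 6.117647, 7.882353); divide by 7.882353 → v2 = (0.925373, 0.776119, 1.000000)
Requested entry of v2: 104/134 = 0.77612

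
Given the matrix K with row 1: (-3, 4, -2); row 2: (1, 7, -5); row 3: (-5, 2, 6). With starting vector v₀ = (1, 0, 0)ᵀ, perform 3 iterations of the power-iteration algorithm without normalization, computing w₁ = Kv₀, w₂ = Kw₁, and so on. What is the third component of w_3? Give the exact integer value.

-135

w1 = Kv₀ = ((-3)·1 + 4·0 + (-2)·0; 1·1 + 7·0 + (-5)·0; (-5)·1 + 2·0 + 6·0) = (-3, 1, -5)
w2 = Kw1 = ((-3)·(-3) + 4·1 + (-2)·(-5); 1·(-3) + 7·1 + (-5)·(-5); (-5)·(-3) + 2·1 + 6·(-5)) = (23, 29, -13)
w3 = Kw2 = (73, 291, -135)
The requested component of w3 is -135.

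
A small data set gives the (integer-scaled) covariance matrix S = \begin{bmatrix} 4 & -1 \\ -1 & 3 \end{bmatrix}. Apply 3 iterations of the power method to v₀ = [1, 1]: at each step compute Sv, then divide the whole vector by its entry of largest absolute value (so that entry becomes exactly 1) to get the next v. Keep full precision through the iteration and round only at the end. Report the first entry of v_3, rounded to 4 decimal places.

Sv0 = (3.00000, 2.00000); divide by 3.00000 → v1 = (1.00000, 0.66667)
Sv1 = (3.33333, 1.00000); divide by 3.33333 → v2 = (1.00000, 0.30000)
Sv2 = (3.70000, -0.10000); divide by 3.70000 → v3 = (1.00000, -0.02703)
Requested entry of v3: 37/37 = 1.0000

1.0000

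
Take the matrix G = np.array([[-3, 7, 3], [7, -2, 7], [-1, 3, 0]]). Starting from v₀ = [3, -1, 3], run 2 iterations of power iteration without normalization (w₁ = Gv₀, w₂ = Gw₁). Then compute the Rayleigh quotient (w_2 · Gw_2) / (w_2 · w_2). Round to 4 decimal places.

w1 = Gv₀ = (-7, 44, -6)
w2 = Gw1 = (311, -179, 139)
Gw2 = (-1769, 3508, -848)
w2·Gw2 = 311·(-1769) + (-179)·3508 + 139·(-848) = -1295963; w2·w2 = 311·311 + (-179)·(-179) + 139·139 = 148083
λ ≈ -1295963/148083 = -8.7516

-8.7516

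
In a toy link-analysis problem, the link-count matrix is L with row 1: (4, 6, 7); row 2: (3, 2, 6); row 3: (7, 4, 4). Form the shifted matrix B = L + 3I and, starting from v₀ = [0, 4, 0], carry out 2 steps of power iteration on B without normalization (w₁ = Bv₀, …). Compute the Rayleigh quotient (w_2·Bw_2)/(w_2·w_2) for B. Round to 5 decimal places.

μ ≈ 17.51937

B = L + 3I has rows (7, 6, 7); (3, 5, 6); (7, 4, 7)
w1 = Bv₀ = (24, 20, 16)
w2 = Bw1 = (400, 268, 360)
Bw2 = (6928, 4700, 6392)
w2·Bw2 = 6331920; w2·w2 = 361424; μ ≈ 6331920/361424 = 17.51937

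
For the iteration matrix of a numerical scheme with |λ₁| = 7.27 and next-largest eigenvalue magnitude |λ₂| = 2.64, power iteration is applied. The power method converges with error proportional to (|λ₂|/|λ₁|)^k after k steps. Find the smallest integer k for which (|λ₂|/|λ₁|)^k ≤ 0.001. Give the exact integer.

7

|λ₂/λ₁| = 2.64/7.27 = 0.36314
Need k ≥ ln(0.001) / ln(0.36314) = -6.9078 / -1.0130 ≈ 6.819
Smallest integer k satisfying the bound: 7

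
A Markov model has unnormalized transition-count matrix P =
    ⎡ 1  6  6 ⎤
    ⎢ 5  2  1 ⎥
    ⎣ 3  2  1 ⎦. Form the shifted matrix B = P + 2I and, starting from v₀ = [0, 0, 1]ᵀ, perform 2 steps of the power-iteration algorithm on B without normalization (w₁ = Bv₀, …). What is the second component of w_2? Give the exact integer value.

37

B = P + 2I has rows (3, 6, 6); (5, 4, 1); (3, 2, 3)
w1 = Bv₀ = (3·0 + 6·0 + 6·1; 5·0 + 4·0 + 1·1; 3·0 + 2·0 + 3·1) = (6, 1, 3)
w2 = Bw1 = (3·6 + 6·1 + 6·3; 5·6 + 4·1 + 1·3; 3·6 + 2·1 + 3·3) = (42, 37, 29)
Requested component of w2: 37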